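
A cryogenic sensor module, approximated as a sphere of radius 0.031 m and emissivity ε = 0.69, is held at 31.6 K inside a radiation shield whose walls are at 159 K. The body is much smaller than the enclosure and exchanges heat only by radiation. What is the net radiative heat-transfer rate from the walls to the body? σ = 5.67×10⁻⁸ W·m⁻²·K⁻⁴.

For a small grey body in a large enclosure: P_net = εσA(T_body⁴ − T_wall⁴).
A = 4πr² = 0.01208 m²; T_body⁴ − T_wall⁴ = 9.971×10⁵ − 6.391×10⁸ = -6.381×10⁸ K⁴.
|P_net| = 0.69·5.67×10⁻⁸·0.01208·6.381×10⁸.

P_net ≈ 0.301 W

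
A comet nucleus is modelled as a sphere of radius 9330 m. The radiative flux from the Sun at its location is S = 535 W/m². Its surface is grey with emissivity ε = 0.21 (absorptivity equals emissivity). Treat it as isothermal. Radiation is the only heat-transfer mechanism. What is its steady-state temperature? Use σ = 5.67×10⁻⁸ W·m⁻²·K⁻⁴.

At equilibrium, absorbed power = emitted power.
Absorbing cross-section = πr² = 2.735×10⁸ m²; emitting surface = 4πr² = 1.094×10⁹ m² (ratio 4).
εS·A_cross = εσ·A_surf·T⁴  ⇒  T⁴ = S/(4σ)   (ε cancels).
T⁴ = 535/(4·5.67×10⁻⁸) = 2.359×10⁹ K⁴.
T = (2.359×10⁹)^(1/4).

T ≈ 220 K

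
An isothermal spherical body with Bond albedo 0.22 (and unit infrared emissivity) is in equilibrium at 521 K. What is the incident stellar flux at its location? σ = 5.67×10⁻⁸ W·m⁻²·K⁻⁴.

S ≈ 21400 W/m²

(1−a)S·πr² = σ·4πr²·T⁴ ⇒ S = 4σT⁴/(1−a).
S = 4·5.67×10⁻⁸·7.368×10¹⁰/0.780.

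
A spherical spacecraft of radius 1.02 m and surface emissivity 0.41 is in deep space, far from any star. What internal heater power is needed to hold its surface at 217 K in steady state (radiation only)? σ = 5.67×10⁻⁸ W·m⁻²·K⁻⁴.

P = εσ·4πr²·T⁴.
4πr² = 13.07 m²; T⁴ = 2.217×10⁹ K⁴.
P = 0.41·5.67×10⁻⁸·13.07·2.217×10⁹.

P ≈ 674 W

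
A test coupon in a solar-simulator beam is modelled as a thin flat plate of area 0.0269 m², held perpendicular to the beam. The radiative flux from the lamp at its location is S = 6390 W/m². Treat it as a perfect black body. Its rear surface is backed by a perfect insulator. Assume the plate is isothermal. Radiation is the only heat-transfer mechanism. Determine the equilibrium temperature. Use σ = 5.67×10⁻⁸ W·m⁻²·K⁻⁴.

At equilibrium, absorbed power = emitted power.
Absorbing cross-section = A = 0.02690 m²; emitting surface = A = 0.02690 m² (ratio 1).
S·A_cross = εσ·A_surf·T⁴  ⇒  T⁴ = S/(1σ).
T⁴ = 1.00·6390/(1·5.67×10⁻⁸) = 1.127×10¹¹ K⁴.
T = (1.127×10¹¹)^(1/4).

T ≈ 579 K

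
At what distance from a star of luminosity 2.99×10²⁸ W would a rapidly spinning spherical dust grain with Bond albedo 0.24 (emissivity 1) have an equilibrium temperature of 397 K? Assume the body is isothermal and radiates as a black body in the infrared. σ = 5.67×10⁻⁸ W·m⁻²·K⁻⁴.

For an isothermal black-emitting sphere, (1−a)S·πr² = σ·4πr²·T⁴ ⇒ S = 4σT⁴/(1−a).
S = 4·5.67×10⁻⁸·(397)⁴/0.760 = 7413 W/m².
Flux falls as S = L/(4πd²), so d = √(L/(4πS)) = √(2.99×10²⁸/(4π·7413)).

d ≈ 5.67×10¹¹ m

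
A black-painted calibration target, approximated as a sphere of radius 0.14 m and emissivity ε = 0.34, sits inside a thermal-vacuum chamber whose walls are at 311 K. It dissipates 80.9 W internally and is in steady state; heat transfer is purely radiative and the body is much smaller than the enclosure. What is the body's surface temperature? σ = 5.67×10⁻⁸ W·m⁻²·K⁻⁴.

For a small grey body in a large enclosure, net radiated power = εσA(T⁴ − T_w⁴).
Steady state: P = εσA(T⁴ − T_w⁴) with A = 4πr² = 0.2463 m².
T⁴ = P/(εσA) + T_w⁴ = 80.9/(0.34·5.67×10⁻⁸·0.2463) + (311)⁴
    = 1.704×10¹⁰ + 9.355×10⁹ = 2.639×10¹⁰ K⁴.

T ≈ 403 K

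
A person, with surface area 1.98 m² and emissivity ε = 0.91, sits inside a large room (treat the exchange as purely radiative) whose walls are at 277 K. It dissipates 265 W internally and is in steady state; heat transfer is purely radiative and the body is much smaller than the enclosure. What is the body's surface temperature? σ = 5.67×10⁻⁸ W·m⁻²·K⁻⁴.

T ≈ 303 K

For a small grey body in a large enclosure, net radiated power = εσA(T⁴ − T_w⁴).
Steady state: P = εσA(T⁴ − T_w⁴) with A = 1.98 m².
T⁴ = P/(εσA) + T_w⁴ = 265/(0.91·5.67×10⁻⁸·1.980) + (277)⁴
    = 2.594×10⁹ + 5.887×10⁹ = 8.481×10⁹ K⁴.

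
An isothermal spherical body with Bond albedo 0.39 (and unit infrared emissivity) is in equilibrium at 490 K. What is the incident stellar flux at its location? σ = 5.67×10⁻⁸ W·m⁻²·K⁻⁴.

(1−a)S·πr² = σ·4πr²·T⁴ ⇒ S = 4σT⁴/(1−a).
S = 4·5.67×10⁻⁸·5.765×10¹⁰/0.610.

S ≈ 21400 W/m²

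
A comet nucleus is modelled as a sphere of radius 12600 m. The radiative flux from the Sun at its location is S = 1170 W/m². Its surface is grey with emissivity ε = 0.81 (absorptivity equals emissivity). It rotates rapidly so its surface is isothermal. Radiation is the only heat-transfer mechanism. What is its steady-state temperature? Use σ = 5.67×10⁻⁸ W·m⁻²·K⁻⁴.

At equilibrium, absorbed power = emitted power.
Absorbing cross-section = πr² = 4.988×10⁸ m²; emitting surface = 4πr² = 1.995×10⁹ m² (ratio 4).
εS·A_cross = εσ·A_surf·T⁴  ⇒  T⁴ = S/(4σ)   (ε cancels).
T⁴ = 1170/(4·5.67×10⁻⁸) = 5.159×10⁹ K⁴.
T = (5.159×10⁹)^(1/4).

T ≈ 268 K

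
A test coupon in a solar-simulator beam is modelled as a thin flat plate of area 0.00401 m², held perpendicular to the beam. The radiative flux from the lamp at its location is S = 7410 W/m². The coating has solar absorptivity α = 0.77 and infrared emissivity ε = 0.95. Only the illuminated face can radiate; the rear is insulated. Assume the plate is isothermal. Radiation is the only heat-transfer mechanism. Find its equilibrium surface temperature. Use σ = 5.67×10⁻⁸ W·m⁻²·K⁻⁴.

At equilibrium, absorbed power = emitted power.
Absorbing cross-section = A = 0.004010 m²; emitting surface = A = 0.004010 m² (ratio 1).
αS·A_cross = εσ·A_surf·T⁴  ⇒  T⁴ = αS/(ε·1σ).
T⁴ = 0.770·7410/(0.95·1·5.67×10⁻⁸) = 1.059×10¹¹ K⁴.
T = (1.059×10¹¹)^(1/4).

T ≈ 570 K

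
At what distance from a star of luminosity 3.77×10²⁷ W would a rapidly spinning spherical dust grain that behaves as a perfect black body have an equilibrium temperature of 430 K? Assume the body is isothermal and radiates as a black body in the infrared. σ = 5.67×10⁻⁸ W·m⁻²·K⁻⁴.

For an isothermal black-emitting sphere, (1−a)S·πr² = σ·4πr²·T⁴ ⇒ S = 4σT⁴/(1−a).
S = 4·5.67×10⁻⁸·(430)⁴/1.00 = 7754 W/m².
Flux falls as S = L/(4πd²), so d = √(L/(4πS)) = √(3.77×10²⁷/(4π·7754)).

d ≈ 1.97×10¹¹ m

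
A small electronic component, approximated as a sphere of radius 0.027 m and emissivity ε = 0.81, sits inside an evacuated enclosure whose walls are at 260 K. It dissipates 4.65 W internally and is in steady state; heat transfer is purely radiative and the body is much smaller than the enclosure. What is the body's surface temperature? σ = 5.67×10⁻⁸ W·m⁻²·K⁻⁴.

T ≈ 354 K

For a small grey body in a large enclosure, net radiated power = εσA(T⁴ − T_w⁴).
Steady state: P = εσA(T⁴ − T_w⁴) with A = 4πr² = 0.009161 m².
T⁴ = P/(εσA) + T_w⁴ = 4.65/(0.81·5.67×10⁻⁸·0.009161) + (260)⁴
    = 1.105×10¹⁰ + 4.570×10⁹ = 1.562×10¹⁰ K⁴.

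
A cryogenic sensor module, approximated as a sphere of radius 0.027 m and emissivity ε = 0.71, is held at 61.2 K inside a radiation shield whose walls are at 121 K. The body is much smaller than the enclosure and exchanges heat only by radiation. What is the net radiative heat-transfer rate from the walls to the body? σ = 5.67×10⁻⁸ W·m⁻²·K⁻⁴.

P_net ≈ 0.0739 W

For a small grey body in a large enclosure: P_net = εσA(T_body⁴ − T_wall⁴).
A = 4πr² = 0.009161 m²; T_body⁴ − T_wall⁴ = 1.403×10⁷ − 2.144×10⁸ = -2.003×10⁸ K⁴.
|P_net| = 0.71·5.67×10⁻⁸·0.009161·2.003×10⁸.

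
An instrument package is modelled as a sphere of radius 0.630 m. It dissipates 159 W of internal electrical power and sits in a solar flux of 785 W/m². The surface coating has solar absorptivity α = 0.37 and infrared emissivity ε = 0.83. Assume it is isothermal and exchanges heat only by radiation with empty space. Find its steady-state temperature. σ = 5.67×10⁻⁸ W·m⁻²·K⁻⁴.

At steady state, absorbed solar power + internal power = radiated power.
Absorbed: α·S·A_cross = 0.37·785·1.247 = 362.2 W (cross-section πr²).
Total input = 362.2 + 159 = 521.2 W.
Radiated: εσ·A_surf·T⁴ with A_surf = 4πr² = 4.988 m².
T⁴ = 521.2/(0.83·5.67×10⁻⁸·4.988) = 2.220×10⁹ K⁴.

T ≈ 217 K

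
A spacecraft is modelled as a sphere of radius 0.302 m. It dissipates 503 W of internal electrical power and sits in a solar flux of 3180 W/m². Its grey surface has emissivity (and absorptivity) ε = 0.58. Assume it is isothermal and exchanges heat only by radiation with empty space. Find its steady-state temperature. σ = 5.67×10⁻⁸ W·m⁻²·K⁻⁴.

At steady state, absorbed solar power + internal power = radiated power.
Absorbed: α·S·A_cross = 0.58·3180·0.2865 = 528.5 W (cross-section πr²).
Total input = 528.5 + 503 = 1031 W.
Radiated: εσ·A_surf·T⁴ with A_surf = 4πr² = 1.146 m².
T⁴ = 1031/(0.58·5.67×10⁻⁸·1.146) = 2.737×10¹⁰ K⁴.

T ≈ 407 K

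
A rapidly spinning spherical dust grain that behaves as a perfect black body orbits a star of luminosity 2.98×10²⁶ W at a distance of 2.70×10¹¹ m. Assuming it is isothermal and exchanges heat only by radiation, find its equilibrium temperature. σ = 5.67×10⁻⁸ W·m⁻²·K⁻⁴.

First find the stellar flux at distance d: S = L/(4πd²) = 2.98×10²⁶/(4π·(2.70×10¹¹)²) = 325.3 W/m².
For an isothermal sphere, absorbed (1−a)S·πr² = emitted σ·4πr²·T⁴, so T⁴ = (1−a)S/(4σ).
T⁴ = 1.00·325.3/(4·5.67×10⁻⁸) = 1.434×10⁹ K⁴.

T ≈ 195 K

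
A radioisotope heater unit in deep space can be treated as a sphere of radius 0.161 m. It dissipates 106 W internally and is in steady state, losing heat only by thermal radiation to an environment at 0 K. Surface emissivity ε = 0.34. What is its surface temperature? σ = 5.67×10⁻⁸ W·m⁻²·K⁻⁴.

Steady state: internal power = radiated power, P = εσA T⁴.
Radiating area A = 4πr² = 0.3257 m².
T⁴ = P/(εσA) = 106/(0.34·5.67×10⁻⁸·0.3257) = 1.688×10¹⁰ K⁴.
T = (1.688×10¹⁰)^(1/4).

T ≈ 360 K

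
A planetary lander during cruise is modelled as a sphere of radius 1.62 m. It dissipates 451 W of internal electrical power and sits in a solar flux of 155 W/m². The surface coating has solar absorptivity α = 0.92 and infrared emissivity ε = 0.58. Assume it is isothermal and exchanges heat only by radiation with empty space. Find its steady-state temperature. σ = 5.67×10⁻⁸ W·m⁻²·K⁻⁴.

T ≈ 197 K

At steady state, absorbed solar power + internal power = radiated power.
Absorbed: α·S·A_cross = 0.92·155·8.245 = 1176 W (cross-section πr²).
Total input = 1176 + 451 = 1627 W.
Radiated: εσ·A_surf·T⁴ with A_surf = 4πr² = 32.98 m².
T⁴ = 1627/(0.58·5.67×10⁻⁸·32.98) = 1.500×10⁹ K⁴.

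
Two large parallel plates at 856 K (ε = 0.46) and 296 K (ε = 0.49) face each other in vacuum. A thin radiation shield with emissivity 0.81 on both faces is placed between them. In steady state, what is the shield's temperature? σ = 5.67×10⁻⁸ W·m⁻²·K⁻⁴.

T_s ≈ 717 K

In steady state the net flux on the hot side equals that on the cold side.
σ(T₁⁴−T_s⁴)/D₁ = σ(T_s⁴−T₂⁴)/D₂, with D₁ = 1/ε₁+1/ε_s−1 = 2.408, D₂ = 1/ε_s+1/ε₂−1 = 2.275.
Solve for T_s⁴: T_s⁴ = (D₂·T₁⁴ + D₁·T₂⁴)/(D₁+D₂) = 2.648×10¹¹ K⁴.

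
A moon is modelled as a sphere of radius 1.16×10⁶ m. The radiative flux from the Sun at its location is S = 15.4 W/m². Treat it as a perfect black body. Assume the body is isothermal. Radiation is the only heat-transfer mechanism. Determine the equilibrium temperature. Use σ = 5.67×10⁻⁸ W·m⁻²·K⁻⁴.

At equilibrium, absorbed power = emitted power.
Absorbing cross-section = πr² = 4.227×10¹² m²; emitting surface = 4πr² = 1.691×10¹³ m² (ratio 4).
S·A_cross = εσ·A_surf·T⁴  ⇒  T⁴ = S/(4σ).
T⁴ = 1.00·15.4/(4·5.67×10⁻⁸) = 6.790×10⁷ K⁴.
T = (6.790×10⁷)^(1/4).

T ≈ 90.8 K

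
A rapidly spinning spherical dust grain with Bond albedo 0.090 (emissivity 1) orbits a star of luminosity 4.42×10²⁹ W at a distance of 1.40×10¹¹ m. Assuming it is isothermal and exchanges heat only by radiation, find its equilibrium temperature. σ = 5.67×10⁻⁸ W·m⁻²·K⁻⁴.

T ≈ 1640 K

First find the stellar flux at distance d: S = L/(4πd²) = 4.42×10²⁹/(4π·(1.40×10¹¹)²) = 1.795×10⁶ W/m².
For an isothermal sphere, absorbed (1−a)S·πr² = emitted σ·4πr²·T⁴, so T⁴ = (1−a)S/(4σ).
T⁴ = 0.910·1.795×10⁶/(4·5.67×10⁻⁸) = 7.200×10¹² K⁴.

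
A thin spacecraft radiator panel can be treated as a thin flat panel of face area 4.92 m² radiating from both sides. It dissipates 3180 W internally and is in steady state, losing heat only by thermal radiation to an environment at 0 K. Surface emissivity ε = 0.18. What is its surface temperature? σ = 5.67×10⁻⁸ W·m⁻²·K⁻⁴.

T ≈ 422 K

Steady state: internal power = radiated power, P = εσA T⁴.
Radiating area A = 2·4.92 = 9.840 m².
T⁴ = P/(εσA) = 3180/(0.18·5.67×10⁻⁸·9.840) = 3.166×10¹⁰ K⁴.
T = (3.166×10¹⁰)^(1/4).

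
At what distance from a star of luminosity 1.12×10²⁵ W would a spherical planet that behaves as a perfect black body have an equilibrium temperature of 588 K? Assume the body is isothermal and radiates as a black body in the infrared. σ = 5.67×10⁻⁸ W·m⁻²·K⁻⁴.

d ≈ 5.73×10⁹ m

For an isothermal black-emitting sphere, (1−a)S·πr² = σ·4πr²·T⁴ ⇒ S = 4σT⁴/(1−a).
S = 4·5.67×10⁻⁸·(588)⁴/1.00 = 27110 W/m².
Flux falls as S = L/(4πd²), so d = √(L/(4πS)) = √(1.12×10²⁵/(4π·27110)).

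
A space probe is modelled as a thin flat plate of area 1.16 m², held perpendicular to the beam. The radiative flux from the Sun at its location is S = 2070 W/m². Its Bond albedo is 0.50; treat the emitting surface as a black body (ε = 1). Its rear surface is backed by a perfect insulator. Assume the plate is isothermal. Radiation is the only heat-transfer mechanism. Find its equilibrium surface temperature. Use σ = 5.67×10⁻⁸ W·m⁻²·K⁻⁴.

At equilibrium, absorbed power = emitted power.
Absorbing cross-section = A = 1.160 m²; emitting surface = A = 1.160 m² (ratio 1).
(1−a)S·A_cross = εσ·A_surf·T⁴  ⇒  T⁴ = (1−a)S/(1σ).
T⁴ = 0.500·2070/(1·5.67×10⁻⁸) = 1.825×10¹⁰ K⁴.
T = (1.825×10¹⁰)^(1/4).

T ≈ 368 K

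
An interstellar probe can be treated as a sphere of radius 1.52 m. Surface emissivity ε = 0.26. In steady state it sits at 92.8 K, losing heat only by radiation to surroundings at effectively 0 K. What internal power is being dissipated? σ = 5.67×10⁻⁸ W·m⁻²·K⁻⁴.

Steady state: P = εσA T⁴.
A = 4πr² = 29.03 m²; T⁴ = (92.8)⁴ = 7.416×10⁷ K⁴.
P = 0.26 × 5.67×10⁻⁸ × 29.03 × 7.416×10⁷.

P ≈ 31.7 W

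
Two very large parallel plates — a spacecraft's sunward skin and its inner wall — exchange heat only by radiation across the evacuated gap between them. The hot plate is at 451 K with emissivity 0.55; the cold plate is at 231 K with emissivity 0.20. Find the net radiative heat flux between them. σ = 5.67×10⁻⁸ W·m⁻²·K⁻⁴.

q ≈ 375 W/m²

For two infinite grey parallel plates, q = σ(T₁⁴ − T₂⁴)/(1/ε₁ + 1/ε₂ − 1).
T₁⁴ − T₂⁴ = 4.137×10¹⁰ − 2.847×10⁹ = 3.852×10¹⁰ K⁴.
1/ε₁ + 1/ε₂ − 1 = 1.818 + 5.000 − 1 = 5.818.
q = 5.67×10⁻⁸ × 3.852×10¹⁰ / 5.818.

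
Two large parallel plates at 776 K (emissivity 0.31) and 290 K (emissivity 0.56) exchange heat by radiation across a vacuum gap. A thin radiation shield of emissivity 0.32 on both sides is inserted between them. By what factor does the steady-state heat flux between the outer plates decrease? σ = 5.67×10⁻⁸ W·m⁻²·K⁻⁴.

Without shield: q₀ = σΔ(T⁴)/(1/ε₁+1/ε₂−1) with denominator 4.012.
With shield the two gaps are in series; the resistances add: (1/ε₁+1/ε_s−1)+(1/ε_s+1/ε₂−1) = 5.351+3.911 = 9.262.
Heat-flux ratio q₀/q = 9.262/4.012.

factor ≈ 2.31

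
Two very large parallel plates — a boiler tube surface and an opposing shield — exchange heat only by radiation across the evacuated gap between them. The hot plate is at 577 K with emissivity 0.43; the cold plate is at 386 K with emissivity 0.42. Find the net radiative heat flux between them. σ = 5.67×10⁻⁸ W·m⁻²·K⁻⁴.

q ≈ 1360 W/m²

For two infinite grey parallel plates, q = σ(T₁⁴ − T₂⁴)/(1/ε₁ + 1/ε₂ − 1).
T₁⁴ − T₂⁴ = 1.108×10¹¹ − 2.220×10¹⁰ = 8.864×10¹⁰ K⁴.
1/ε₁ + 1/ε₂ − 1 = 2.326 + 2.381 − 1 = 3.707.
q = 5.67×10⁻⁸ × 8.864×10¹⁰ / 3.707.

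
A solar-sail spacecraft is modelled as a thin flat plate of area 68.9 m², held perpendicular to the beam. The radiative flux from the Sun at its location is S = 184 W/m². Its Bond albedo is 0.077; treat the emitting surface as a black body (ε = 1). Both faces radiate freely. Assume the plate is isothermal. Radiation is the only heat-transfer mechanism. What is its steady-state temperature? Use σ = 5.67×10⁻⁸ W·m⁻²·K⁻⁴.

T ≈ 197 K

At equilibrium, absorbed power = emitted power.
Absorbing cross-section = A = 68.90 m²; emitting surface = 2A = 137.8 m² (ratio 2).
(1−a)S·A_cross = εσ·A_surf·T⁴  ⇒  T⁴ = (1−a)S/(2σ).
T⁴ = 0.923·184/(2·5.67×10⁻⁸) = 1.498×10⁹ K⁴.
T = (1.498×10⁹)^(1/4).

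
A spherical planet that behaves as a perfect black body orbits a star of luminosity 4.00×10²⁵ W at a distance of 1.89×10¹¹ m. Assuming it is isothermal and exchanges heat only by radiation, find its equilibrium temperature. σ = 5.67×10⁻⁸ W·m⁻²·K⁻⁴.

T ≈ 141 K

First find the stellar flux at distance d: S = L/(4πd²) = 4.00×10²⁵/(4π·(1.89×10¹¹)²) = 89.11 W/m².
For an isothermal sphere, absorbed (1−a)S·πr² = emitted σ·4πr²·T⁴, so T⁴ = (1−a)S/(4σ).
T⁴ = 1.00·89.11/(4·5.67×10⁻⁸) = 3.929×10⁸ K⁴.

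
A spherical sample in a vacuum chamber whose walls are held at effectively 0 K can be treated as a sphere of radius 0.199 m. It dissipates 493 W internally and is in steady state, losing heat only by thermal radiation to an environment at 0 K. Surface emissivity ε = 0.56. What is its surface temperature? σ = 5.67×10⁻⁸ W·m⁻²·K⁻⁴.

Steady state: internal power = radiated power, P = εσA T⁴.
Radiating area A = 4πr² = 0.4976 m².
T⁴ = P/(εσA) = 493/(0.56·5.67×10⁻⁸·0.4976) = 3.120×10¹⁰ K⁴.
T = (3.120×10¹⁰)^(1/4).

T ≈ 420 K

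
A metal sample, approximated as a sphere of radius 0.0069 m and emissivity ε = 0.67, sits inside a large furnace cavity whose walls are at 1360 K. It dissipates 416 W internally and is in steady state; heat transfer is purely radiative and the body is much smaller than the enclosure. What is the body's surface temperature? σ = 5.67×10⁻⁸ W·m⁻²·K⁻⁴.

For a small grey body in a large enclosure, net radiated power = εσA(T⁴ − T_w⁴).
Steady state: P = εσA(T⁴ − T_w⁴) with A = 4πr² = 5.983×10⁻⁴ m².
T⁴ = P/(εσA) + T_w⁴ = 416/(0.67·5.67×10⁻⁸·5.983×10⁻⁴) + (1360)⁴
    = 1.830×10¹³ + 3.421×10¹² = 2.172×10¹³ K⁴.

T ≈ 2160 K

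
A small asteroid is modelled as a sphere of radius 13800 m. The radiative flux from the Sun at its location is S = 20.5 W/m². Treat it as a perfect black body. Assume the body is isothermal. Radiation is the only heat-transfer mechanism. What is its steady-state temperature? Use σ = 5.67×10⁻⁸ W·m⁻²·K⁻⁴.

T ≈ 97.5 K

At equilibrium, absorbed power = emitted power.
Absorbing cross-section = πr² = 5.983×10⁸ m²; emitting surface = 4πr² = 2.393×10⁹ m² (ratio 4).
S·A_cross = εσ·A_surf·T⁴  ⇒  T⁴ = S/(4σ).
T⁴ = 1.00·20.5/(4·5.67×10⁻⁸) = 9.039×10⁷ K⁴.
T = (9.039×10⁷)^(1/4).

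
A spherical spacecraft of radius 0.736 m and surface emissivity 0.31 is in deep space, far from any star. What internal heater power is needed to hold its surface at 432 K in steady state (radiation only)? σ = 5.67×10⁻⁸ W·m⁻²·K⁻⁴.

P ≈ 4170 W

P = εσ·4πr²·T⁴.
4πr² = 6.807 m²; T⁴ = 3.483×10¹⁰ K⁴.
P = 0.31·5.67×10⁻⁸·6.807·3.483×10¹⁰.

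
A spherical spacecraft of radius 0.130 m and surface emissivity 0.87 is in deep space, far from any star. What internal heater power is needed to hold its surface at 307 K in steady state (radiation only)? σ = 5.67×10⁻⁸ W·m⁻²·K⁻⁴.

P = εσ·4πr²·T⁴.
4πr² = 0.2124 m²; T⁴ = 8.883×10⁹ K⁴.
P = 0.87·5.67×10⁻⁸·0.2124·8.883×10⁹.

P ≈ 93.1 W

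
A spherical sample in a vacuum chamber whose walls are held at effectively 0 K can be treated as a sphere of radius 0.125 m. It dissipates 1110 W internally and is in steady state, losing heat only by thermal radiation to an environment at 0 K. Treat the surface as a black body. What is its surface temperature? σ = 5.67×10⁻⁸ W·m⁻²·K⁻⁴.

T ≈ 562 K

Steady state: internal power = radiated power, P = εσA T⁴.
Radiating area A = 4πr² = 0.1963 m².
T⁴ = P/(εσA) = 1110/(1.0·5.67×10⁻⁸·0.1963) = 9.970×10¹⁰ K⁴.
T = (9.970×10¹⁰)^(1/4).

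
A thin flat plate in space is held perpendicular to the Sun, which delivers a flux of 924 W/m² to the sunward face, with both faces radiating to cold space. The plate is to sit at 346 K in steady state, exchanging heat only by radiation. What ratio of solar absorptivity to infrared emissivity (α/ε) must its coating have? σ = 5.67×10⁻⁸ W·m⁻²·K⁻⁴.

Balance: αS·A = εσ·2A·T⁴ ⇒ α/ε = 2σT⁴/S.
α/ε = 2·5.67×10⁻⁸·(346)⁴/924 = 2·5.67×10⁻⁸·1.433×10¹⁰/924.

α/ε ≈ 1.76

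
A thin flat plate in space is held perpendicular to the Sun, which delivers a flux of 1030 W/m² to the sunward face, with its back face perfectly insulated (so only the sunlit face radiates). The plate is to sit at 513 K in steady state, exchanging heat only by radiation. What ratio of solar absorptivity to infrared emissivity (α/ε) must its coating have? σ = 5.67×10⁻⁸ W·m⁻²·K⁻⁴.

Balance: αS·A = εσ·1A·T⁴ ⇒ α/ε = σT⁴/S.
α/ε = 5.67×10⁻⁸·(513)⁴/1030 = 5.67×10⁻⁸·6.926×10¹⁰/1030.

α/ε ≈ 3.81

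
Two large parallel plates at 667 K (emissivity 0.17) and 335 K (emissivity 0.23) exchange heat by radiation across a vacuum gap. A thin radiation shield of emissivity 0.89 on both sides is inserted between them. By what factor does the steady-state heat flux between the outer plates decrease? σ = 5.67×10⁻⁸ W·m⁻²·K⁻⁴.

factor ≈ 1.14

Without shield: q₀ = σΔ(T⁴)/(1/ε₁+1/ε₂−1) with denominator 9.230.
With shield the two gaps are in series; the resistances add: (1/ε₁+1/ε_s−1)+(1/ε_s+1/ε₂−1) = 6.006+4.471 = 10.48.
Heat-flux ratio q₀/q = 10.48/9.230.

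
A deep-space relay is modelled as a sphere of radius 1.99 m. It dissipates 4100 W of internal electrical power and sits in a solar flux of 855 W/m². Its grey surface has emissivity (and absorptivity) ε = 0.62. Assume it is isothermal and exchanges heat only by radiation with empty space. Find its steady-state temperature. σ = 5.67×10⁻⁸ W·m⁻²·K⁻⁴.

At steady state, absorbed solar power + internal power = radiated power.
Absorbed: α·S·A_cross = 0.62·855·12.44 = 6595 W (cross-section πr²).
Total input = 6595 + 4100 = 10690 W.
Radiated: εσ·A_surf·T⁴ with A_surf = 4πr² = 49.76 m².
T⁴ = 10690/(0.62·5.67×10⁻⁸·49.76) = 6.113×10⁹ K⁴.

T ≈ 280 K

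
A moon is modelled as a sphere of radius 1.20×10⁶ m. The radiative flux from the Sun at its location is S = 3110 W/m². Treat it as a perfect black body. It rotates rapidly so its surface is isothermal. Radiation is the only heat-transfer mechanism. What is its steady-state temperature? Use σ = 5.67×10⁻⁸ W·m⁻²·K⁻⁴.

At equilibrium, absorbed power = emitted power.
Absorbing cross-section = πr² = 4.524×10¹² m²; emitting surface = 4πr² = 1.810×10¹³ m² (ratio 4).
S·A_cross = εσ·A_surf·T⁴  ⇒  T⁴ = S/(4σ).
T⁴ = 1.00·3110/(4·5.67×10⁻⁸) = 1.371×10¹⁰ K⁴.
T = (1.371×10¹⁰)^(1/4).

T ≈ 342 K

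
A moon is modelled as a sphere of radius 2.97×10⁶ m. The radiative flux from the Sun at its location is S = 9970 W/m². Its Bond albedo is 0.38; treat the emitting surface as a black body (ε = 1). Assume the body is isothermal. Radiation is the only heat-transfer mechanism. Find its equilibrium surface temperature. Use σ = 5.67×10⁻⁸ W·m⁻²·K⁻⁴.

At equilibrium, absorbed power = emitted power.
Absorbing cross-section = πr² = 2.771×10¹³ m²; emitting surface = 4πr² = 1.108×10¹⁴ m² (ratio 4).
(1−a)S·A_cross = εσ·A_surf·T⁴  ⇒  T⁴ = (1−a)S/(4σ).
T⁴ = 0.620·9970/(4·5.67×10⁻⁸) = 2.725×10¹⁰ K⁴.
T = (2.725×10¹⁰)^(1/4).

T ≈ 406 K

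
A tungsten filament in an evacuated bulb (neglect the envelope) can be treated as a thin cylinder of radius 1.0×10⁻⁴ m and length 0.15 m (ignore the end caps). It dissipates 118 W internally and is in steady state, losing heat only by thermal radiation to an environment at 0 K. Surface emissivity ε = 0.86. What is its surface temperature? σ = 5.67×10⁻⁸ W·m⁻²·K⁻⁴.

T ≈ 2250 K

Steady state: internal power = radiated power, P = εσA T⁴.
Radiating area A = 2πrL = 9.425×10⁻⁵ m².
T⁴ = P/(εσA) = 118/(0.86·5.67×10⁻⁸·9.425×10⁻⁵) = 2.568×10¹³ K⁴.
T = (2.568×10¹³)^(1/4).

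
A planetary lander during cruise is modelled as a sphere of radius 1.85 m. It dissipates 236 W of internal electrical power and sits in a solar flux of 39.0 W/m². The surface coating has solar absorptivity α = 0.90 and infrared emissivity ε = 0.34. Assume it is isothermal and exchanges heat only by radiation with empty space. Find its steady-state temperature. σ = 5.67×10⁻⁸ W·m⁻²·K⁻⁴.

T ≈ 165 K

At steady state, absorbed solar power + internal power = radiated power.
Absorbed: α·S·A_cross = 0.90·39.0·10.75 = 377.4 W (cross-section πr²).
Total input = 377.4 + 236 = 613.4 W.
Radiated: εσ·A_surf·T⁴ with A_surf = 4πr² = 43.01 m².
T⁴ = 613.4/(0.34·5.67×10⁻⁸·43.01) = 7.398×10⁸ K⁴.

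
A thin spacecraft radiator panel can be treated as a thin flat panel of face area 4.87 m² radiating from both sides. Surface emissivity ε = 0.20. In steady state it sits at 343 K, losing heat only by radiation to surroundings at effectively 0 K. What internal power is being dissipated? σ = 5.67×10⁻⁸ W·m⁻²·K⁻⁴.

Steady state: P = εσA T⁴.
A = 2·4.87 = 9.740 m²; T⁴ = (343)⁴ = 1.384×10¹⁰ K⁴.
P = 0.20 × 5.67×10⁻⁸ × 9.740 × 1.384×10¹⁰.

P ≈ 1530 W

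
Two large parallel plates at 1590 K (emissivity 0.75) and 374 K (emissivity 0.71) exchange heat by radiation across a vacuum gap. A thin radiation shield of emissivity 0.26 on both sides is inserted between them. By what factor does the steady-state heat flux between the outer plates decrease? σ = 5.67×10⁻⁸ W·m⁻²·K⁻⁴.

Without shield: q₀ = σΔ(T⁴)/(1/ε₁+1/ε₂−1) with denominator 1.742.
With shield the two gaps are in series; the resistances add: (1/ε₁+1/ε_s−1)+(1/ε_s+1/ε₂−1) = 4.179+4.255 = 8.434.
Heat-flux ratio q₀/q = 8.434/1.742.

factor ≈ 4.84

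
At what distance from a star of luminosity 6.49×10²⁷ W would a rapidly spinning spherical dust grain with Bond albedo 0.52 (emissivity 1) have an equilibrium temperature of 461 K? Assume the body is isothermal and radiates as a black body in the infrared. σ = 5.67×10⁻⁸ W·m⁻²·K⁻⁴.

For an isothermal black-emitting sphere, (1−a)S·πr² = σ·4πr²·T⁴ ⇒ S = 4σT⁴/(1−a).
S = 4·5.67×10⁻⁸·(461)⁴/0.480 = 21340 W/m².
Flux falls as S = L/(4πd²), so d = √(L/(4πS)) = √(6.49×10²⁷/(4π·21340)).

d ≈ 1.56×10¹¹ m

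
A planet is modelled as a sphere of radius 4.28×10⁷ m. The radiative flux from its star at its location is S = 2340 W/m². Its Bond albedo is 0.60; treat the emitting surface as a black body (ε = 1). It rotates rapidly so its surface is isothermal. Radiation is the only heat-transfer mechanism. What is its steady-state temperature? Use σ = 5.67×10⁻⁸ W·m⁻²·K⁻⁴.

At equilibrium, absorbed power = emitted power.
Absorbing cross-section = πr² = 5.755×10¹⁵ m²; emitting surface = 4πr² = 2.302×10¹⁶ m² (ratio 4).
(1−a)S·A_cross = εσ·A_surf·T⁴  ⇒  T⁴ = (1−a)S/(4σ).
T⁴ = 0.400·2340/(4·5.67×10⁻⁸) = 4.127×10⁹ K⁴.
T = (4.127×10⁹)^(1/4).

T ≈ 253 K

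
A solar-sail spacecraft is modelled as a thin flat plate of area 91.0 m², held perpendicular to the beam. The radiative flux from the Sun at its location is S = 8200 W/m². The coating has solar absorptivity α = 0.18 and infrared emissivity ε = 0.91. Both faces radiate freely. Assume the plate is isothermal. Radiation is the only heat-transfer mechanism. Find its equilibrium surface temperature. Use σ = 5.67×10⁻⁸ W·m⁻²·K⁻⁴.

At equilibrium, absorbed power = emitted power.
Absorbing cross-section = A = 91.00 m²; emitting surface = 2A = 182.0 m² (ratio 2).
αS·A_cross = εσ·A_surf·T⁴  ⇒  T⁴ = αS/(ε·2σ).
T⁴ = 0.180·8200/(0.91·2·5.67×10⁻⁸) = 1.430×10¹⁰ K⁴.
T = (1.430×10¹⁰)^(1/4).

T ≈ 346 K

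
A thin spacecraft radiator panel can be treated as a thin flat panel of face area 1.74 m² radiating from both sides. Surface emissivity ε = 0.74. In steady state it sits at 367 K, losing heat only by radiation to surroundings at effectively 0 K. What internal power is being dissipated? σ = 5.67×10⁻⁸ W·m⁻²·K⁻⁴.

P ≈ 2650 W

Steady state: P = εσA T⁴.
A = 2·1.74 = 3.480 m²; T⁴ = (367)⁴ = 1.814×10¹⁰ K⁴.
P = 0.74 × 5.67×10⁻⁸ × 3.480 × 1.814×10¹⁰.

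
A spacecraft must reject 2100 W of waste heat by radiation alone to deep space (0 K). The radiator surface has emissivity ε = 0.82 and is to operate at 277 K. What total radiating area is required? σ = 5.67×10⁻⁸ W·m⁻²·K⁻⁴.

P = εσA T⁴ ⇒ A = P/(εσT⁴).
T⁴ = 5.887×10⁹ K⁴.
A = 2100/(0.82 × 5.67×10⁻⁸ × 5.887×10⁹).

A ≈ 7.67 m²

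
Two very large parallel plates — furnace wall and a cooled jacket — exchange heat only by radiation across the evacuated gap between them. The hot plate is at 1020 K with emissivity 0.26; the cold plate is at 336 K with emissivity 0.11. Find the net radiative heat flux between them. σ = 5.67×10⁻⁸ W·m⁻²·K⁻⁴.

q ≈ 5080 W/m²

For two infinite grey parallel plates, q = σ(T₁⁴ − T₂⁴)/(1/ε₁ + 1/ε₂ − 1).
T₁⁴ − T₂⁴ = 1.082×10¹² − 1.275×10¹⁰ = 1.070×10¹² K⁴.
1/ε₁ + 1/ε₂ − 1 = 3.846 + 9.091 − 1 = 11.94.
q = 5.67×10⁻⁸ × 1.070×10¹² / 11.94.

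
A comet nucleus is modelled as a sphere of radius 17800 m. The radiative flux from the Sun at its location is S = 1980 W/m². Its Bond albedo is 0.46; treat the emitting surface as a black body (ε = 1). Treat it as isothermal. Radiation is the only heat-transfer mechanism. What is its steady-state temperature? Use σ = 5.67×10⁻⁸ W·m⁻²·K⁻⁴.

T ≈ 262 K

At equilibrium, absorbed power = emitted power.
Absorbing cross-section = πr² = 9.954×10⁸ m²; emitting surface = 4πr² = 3.982×10⁹ m² (ratio 4).
(1−a)S·A_cross = εσ·A_surf·T⁴  ⇒  T⁴ = (1−a)S/(4σ).
T⁴ = 0.540·1980/(4·5.67×10⁻⁸) = 4.714×10⁹ K⁴.
T = (4.714×10⁹)^(1/4).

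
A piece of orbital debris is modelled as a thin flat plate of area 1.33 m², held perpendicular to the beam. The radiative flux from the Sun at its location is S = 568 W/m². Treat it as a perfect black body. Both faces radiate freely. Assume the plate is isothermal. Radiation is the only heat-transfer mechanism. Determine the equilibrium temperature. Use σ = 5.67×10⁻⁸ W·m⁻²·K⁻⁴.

T ≈ 266 K

At equilibrium, absorbed power = emitted power.
Absorbing cross-section = A = 1.330 m²; emitting surface = 2A = 2.660 m² (ratio 2).
S·A_cross = εσ·A_surf·T⁴  ⇒  T⁴ = S/(2σ).
T⁴ = 1.00·568/(2·5.67×10⁻⁸) = 5.009×10⁹ K⁴.
T = (5.009×10⁹)^(1/4).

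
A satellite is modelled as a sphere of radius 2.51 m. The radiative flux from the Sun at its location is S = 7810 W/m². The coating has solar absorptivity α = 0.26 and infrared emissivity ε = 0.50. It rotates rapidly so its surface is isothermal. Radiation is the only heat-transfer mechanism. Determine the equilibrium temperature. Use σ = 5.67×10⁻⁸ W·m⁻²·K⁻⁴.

T ≈ 366 K

At equilibrium, absorbed power = emitted power.
Absorbing cross-section = πr² = 19.79 m²; emitting surface = 4πr² = 79.17 m² (ratio 4).
αS·A_cross = εσ·A_surf·T⁴  ⇒  T⁴ = αS/(ε·4σ).
T⁴ = 0.260·7810/(0.50·4·5.67×10⁻⁸) = 1.791×10¹⁰ K⁴.
T = (1.791×10¹⁰)^(1/4).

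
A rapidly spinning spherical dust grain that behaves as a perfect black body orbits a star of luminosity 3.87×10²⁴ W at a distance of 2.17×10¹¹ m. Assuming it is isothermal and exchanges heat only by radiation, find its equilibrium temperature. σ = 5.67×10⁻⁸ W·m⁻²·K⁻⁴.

T ≈ 73.3 K

First find the stellar flux at distance d: S = L/(4πd²) = 3.87×10²⁴/(4π·(2.17×10¹¹)²) = 6.540 W/m².
For an isothermal sphere, absorbed (1−a)S·πr² = emitted σ·4πr²·T⁴, so T⁴ = (1−a)S/(4σ).
T⁴ = 1.00·6.540/(4·5.67×10⁻⁸) = 2.884×10⁷ K⁴.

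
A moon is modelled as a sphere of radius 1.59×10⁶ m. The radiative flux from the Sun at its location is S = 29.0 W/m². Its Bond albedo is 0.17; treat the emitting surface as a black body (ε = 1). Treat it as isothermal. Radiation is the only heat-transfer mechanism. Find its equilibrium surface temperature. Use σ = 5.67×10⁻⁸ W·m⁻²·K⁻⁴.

At equilibrium, absorbed power = emitted power.
Absorbing cross-section = πr² = 7.942×10¹² m²; emitting surface = 4πr² = 3.177×10¹³ m² (ratio 4).
(1−a)S·A_cross = εσ·A_surf·T⁴  ⇒  T⁴ = (1−a)S/(4σ).
T⁴ = 0.830·29.0/(4·5.67×10⁻⁸) = 1.061×10⁸ K⁴.
T = (1.061×10⁸)^(1/4).

T ≈ 101 K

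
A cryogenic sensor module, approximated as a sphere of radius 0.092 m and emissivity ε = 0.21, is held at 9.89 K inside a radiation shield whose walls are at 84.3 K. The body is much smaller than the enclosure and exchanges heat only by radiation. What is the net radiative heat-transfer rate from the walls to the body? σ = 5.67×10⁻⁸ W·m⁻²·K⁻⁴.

For a small grey body in a large enclosure: P_net = εσA(T_body⁴ − T_wall⁴).
A = 4πr² = 0.1064 m²; T_body⁴ − T_wall⁴ = 9567 − 5.050×10⁷ = -5.049×10⁷ K⁴.
|P_net| = 0.21·5.67×10⁻⁸·0.1064·5.049×10⁷.

P_net ≈ 0.0639 W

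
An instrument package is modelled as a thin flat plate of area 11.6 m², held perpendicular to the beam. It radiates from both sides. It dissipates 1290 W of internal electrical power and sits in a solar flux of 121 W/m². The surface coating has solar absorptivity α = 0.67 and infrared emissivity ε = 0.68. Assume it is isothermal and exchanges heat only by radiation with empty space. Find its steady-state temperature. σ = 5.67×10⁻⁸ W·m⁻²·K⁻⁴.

T ≈ 223 K

At steady state, absorbed solar power + internal power = radiated power.
Absorbed: α·S·A_cross = 0.67·121·11.60 = 940.4 W (cross-section A).
Total input = 940.4 + 1290 = 2230 W.
Radiated: εσ·A_surf·T⁴ with A_surf = 2A = 23.20 m².
T⁴ = 2230/(0.68·5.67×10⁻⁸·23.20) = 2.493×10⁹ K⁴.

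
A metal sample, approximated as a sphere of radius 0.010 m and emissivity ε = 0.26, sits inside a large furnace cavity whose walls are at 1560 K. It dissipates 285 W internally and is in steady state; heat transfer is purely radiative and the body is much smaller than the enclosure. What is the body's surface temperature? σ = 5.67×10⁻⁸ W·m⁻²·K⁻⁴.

For a small grey body in a large enclosure, net radiated power = εσA(T⁴ − T_w⁴).
Steady state: P = εσA(T⁴ − T_w⁴) with A = 4πr² = 0.001257 m².
T⁴ = P/(εσA) + T_w⁴ = 285/(0.26·5.67×10⁻⁸·0.001257) + (1560)⁴
    = 1.538×10¹³ + 5.922×10¹² = 2.131×10¹³ K⁴.

T ≈ 2150 K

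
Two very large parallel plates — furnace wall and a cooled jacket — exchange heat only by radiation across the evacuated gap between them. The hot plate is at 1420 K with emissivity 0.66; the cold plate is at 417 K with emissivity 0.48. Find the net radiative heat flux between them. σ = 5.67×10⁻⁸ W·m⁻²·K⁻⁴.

For two infinite grey parallel plates, q = σ(T₁⁴ − T₂⁴)/(1/ε₁ + 1/ε₂ − 1).
T₁⁴ − T₂⁴ = 4.066×10¹² − 3.024×10¹⁰ = 4.036×10¹² K⁴.
1/ε₁ + 1/ε₂ − 1 = 1.515 + 2.083 − 1 = 2.598.
q = 5.67×10⁻⁸ × 4.036×10¹² / 2.598.

q ≈ 88100 W/m²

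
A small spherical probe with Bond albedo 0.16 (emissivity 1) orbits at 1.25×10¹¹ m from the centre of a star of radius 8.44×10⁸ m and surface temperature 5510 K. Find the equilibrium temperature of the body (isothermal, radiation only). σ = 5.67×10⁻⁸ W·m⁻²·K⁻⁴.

T ≈ 306 K

The star's surface emits σT_*⁴; at distance d the flux is S = σT_*⁴(R_*/d)².
S = 5.67×10⁻⁸·(5510)⁴·(8.44×10⁸/1.25×10¹¹)² = 2383 W/m².
For an isothermal sphere T⁴ = (1−a)S/(4σ) = 8.825×10⁹ K⁴.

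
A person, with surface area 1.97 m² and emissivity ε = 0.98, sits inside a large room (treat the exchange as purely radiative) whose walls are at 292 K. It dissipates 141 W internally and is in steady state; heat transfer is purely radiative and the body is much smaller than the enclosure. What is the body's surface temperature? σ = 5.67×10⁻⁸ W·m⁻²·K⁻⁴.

For a small grey body in a large enclosure, net radiated power = εσA(T⁴ − T_w⁴).
Steady state: P = εσA(T⁴ − T_w⁴) with A = 1.97 m².
T⁴ = P/(εσA) + T_w⁴ = 141/(0.98·5.67×10⁻⁸·1.970) + (292)⁴
    = 1.288×10⁹ + 7.270×10⁹ = 8.558×10⁹ K⁴.

T ≈ 304 K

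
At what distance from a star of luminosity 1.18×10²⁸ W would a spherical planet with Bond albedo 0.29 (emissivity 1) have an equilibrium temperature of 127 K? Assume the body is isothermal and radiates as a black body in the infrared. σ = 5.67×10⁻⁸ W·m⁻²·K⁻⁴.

For an isothermal black-emitting sphere, (1−a)S·πr² = σ·4πr²·T⁴ ⇒ S = 4σT⁴/(1−a).
S = 4·5.67×10⁻⁸·(127)⁴/0.710 = 83.10 W/m².
Flux falls as S = L/(4πd²), so d = √(L/(4πS)) = √(1.18×10²⁸/(4π·83.10)).

d ≈ 3.36×10¹² m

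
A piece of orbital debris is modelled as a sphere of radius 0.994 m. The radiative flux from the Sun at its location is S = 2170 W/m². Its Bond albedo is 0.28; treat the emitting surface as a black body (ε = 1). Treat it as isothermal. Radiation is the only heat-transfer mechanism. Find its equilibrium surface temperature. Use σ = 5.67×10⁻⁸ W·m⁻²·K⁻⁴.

At equilibrium, absorbed power = emitted power.
Absorbing cross-section = πr² = 3.104 m²; emitting surface = 4πr² = 12.42 m² (ratio 4).
(1−a)S·A_cross = εσ·A_surf·T⁴  ⇒  T⁴ = (1−a)S/(4σ).
T⁴ = 0.720·2170/(4·5.67×10⁻⁸) = 6.889×10⁹ K⁴.
T = (6.889×10⁹)^(1/4).

T ≈ 288 K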